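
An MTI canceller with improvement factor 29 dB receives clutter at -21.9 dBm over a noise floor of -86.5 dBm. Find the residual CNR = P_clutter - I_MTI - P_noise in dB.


CNR = -21.9 - 29 - (-86.5) = 35.6 dB

35.6 dB


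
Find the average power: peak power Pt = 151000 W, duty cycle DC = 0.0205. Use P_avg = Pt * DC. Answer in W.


P_avg = 151000 * 0.0205 = 3095.5 W

3095.5 W


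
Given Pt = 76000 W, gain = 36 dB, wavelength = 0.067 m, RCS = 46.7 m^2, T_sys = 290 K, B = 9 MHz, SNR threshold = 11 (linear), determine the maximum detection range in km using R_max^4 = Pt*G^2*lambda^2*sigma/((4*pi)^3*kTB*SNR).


G_lin = 10^(36/10) = 3981.071706
R^4 = 76000 * 3981.071706^2 * 0.067^2 * 46.7 / ((4*pi)^3 * 1.38e-23 * 290 * 9000000.0 * 11)
R^4 = 3.21172e20 m^4
R_max = (3.21172e20)^(1/4) = 133870.4 m = 133.9 km

133.9 km


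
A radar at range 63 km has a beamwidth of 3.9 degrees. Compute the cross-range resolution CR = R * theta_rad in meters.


BW_rad = 0.068067841
CR = 63000 * 0.068067841 = 4288.3 m

4288.3 m


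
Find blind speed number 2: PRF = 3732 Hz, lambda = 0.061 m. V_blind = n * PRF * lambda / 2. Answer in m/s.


V_blind = 2 * 3732 * 0.061 / 2 = 227.7 m/s

227.7 m/s


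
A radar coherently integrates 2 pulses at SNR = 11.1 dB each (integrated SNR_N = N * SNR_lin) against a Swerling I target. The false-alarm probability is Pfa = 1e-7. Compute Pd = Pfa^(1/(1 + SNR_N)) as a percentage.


SNR_lin = 10^(11.1/10) = 12.8825
SNR_N = 2 * 12.8825 = 25.765
1/(1 + SNR_N) = 1/26.765 = 0.0373622
Pd = (1e-7)^0.0373622 = 0.5476
Pd = 54.8%

54.8%


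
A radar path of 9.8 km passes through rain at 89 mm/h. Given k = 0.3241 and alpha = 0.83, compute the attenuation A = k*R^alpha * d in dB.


gamma = 0.3241 * 89^0.83 = 13.448466 dB/km
A = 13.448466 * 9.8 = 131.79 dB

131.79 dB


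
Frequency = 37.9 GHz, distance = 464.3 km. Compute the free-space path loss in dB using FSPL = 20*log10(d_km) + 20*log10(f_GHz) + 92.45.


20*log10(464.3) = 53.34
20*log10(37.9) = 31.57
FSPL = 177.4 dB

177.4 dB


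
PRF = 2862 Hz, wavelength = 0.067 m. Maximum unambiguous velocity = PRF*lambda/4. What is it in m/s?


V_ua = 2862 * 0.067 / 4 = 47.9 m/s

47.9 m/s


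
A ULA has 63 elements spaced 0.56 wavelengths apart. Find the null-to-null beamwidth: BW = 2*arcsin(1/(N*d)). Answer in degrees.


1/(N*d) = 1/(63*0.56) = 0.028345
BW = 2*arcsin(0.028345) = 3.2 degrees

3.2 degrees


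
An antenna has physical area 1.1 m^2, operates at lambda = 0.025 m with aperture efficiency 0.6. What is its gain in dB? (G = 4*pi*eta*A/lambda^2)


G_linear = 4*pi*0.6*1.1/0.025^2 = 13270.09
G_dB = 10*log10(13270.09) = 41.2 dB

41.2 dB


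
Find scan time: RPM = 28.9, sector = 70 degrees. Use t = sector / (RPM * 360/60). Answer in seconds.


t = 70 / (28.9 * 360) * 60 = 0.4 s

0.4 s


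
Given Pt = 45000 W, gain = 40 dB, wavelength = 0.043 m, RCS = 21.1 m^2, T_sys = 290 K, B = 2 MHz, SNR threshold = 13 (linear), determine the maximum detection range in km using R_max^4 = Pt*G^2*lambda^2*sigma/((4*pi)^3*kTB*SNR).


G_lin = 10^(40/10) = 10000.0
R^4 = 45000 * 10000.0^2 * 0.043^2 * 21.1 / ((4*pi)^3 * 1.38e-23 * 290 * 2000000.0 * 13)
R^4 = 8.5026e20 m^4
R_max = (8.5026e20)^(1/4) = 170760.7 m = 170.8 km

170.8 km


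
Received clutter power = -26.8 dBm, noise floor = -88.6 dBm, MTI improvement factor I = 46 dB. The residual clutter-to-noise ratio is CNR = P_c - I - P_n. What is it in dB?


CNR = -26.8 - 46 - (-88.6) = 15.8 dB

15.8 dB


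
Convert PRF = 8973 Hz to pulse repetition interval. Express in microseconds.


PRI = 1/8973 = 0.0001114454 s = 111.4 us

111.4 us


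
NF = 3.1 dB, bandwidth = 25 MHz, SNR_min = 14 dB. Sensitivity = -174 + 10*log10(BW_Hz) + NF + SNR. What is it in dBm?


10*log10(25000000.0) = 73.98
S = -174 + 73.98 + 3.1 + 14 = -82.9 dBm

-82.9 dBm


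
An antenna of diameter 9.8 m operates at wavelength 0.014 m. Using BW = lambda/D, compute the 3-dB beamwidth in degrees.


BW_rad = 0.014 / 9.8 = 0.001429
BW_deg = 0.08 degrees

0.08 degrees


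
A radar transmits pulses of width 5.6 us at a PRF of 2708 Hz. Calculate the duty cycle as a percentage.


DC = 5.6e-6 * 2708 * 100 = 1.52%

1.52%


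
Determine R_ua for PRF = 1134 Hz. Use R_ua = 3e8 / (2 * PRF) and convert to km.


R_ua = 3e8 / (2 * 1134) = 132275.1 m = 132.3 km

132.3 km


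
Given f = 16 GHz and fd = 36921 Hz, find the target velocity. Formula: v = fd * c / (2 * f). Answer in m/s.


v = 36921 * 3e8 / (2 * 16000000000.0) = 346.1 m/s

346.1 m/s


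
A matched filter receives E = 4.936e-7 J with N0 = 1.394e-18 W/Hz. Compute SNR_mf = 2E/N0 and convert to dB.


SNR_lin = 2 * 4.936e-7 / 1.394e-18 = 7.082e11
SNR_dB = 10*log10(7.082e11) = 118.5 dB

118.5 dB


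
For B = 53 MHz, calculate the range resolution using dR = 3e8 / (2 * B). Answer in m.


dR = 3e8 / (2 * 53000000.0) = 2.83 m

2.83 m


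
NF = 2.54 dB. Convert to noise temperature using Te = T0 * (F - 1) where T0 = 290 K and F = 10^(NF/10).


NF_lin = 10^(2.54/10) = 1.794734
Te = 290 * (1.794734 - 1) = 230.5 K

230.5 K


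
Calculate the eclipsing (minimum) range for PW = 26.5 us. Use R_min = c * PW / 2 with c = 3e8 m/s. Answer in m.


R_min = 3e8 * 26.5e-6 / 2 = 3975.0 m

3975.0 m


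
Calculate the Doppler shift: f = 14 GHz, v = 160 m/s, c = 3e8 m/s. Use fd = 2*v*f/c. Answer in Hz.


fd = 2 * 160 * 14000000000.0 / 3e8 = 14933.3 Hz

14933.3 Hz


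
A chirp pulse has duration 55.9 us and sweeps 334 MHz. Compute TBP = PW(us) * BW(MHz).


TBP = 55.9 * 334 = 18670.6

18670.6


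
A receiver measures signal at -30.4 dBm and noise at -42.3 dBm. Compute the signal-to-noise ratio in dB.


SNR = -30.4 - (-42.3) = 11.9 dB

11.9 dB


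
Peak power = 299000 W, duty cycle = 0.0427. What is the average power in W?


P_avg = 299000 * 0.0427 = 12767.3 W

12767.3 W


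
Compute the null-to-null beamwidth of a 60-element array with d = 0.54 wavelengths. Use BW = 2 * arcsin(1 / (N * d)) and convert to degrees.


1/(N*d) = 1/(60*0.54) = 0.030864
BW = 2*arcsin(0.030864) = 3.5 degrees

3.5 degrees


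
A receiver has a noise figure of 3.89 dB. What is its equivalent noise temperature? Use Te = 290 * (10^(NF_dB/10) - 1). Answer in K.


NF_lin = 10^(3.89/10) = 2.449063
Te = 290 * (2.449063 - 1) = 420.2 K

420.2 K


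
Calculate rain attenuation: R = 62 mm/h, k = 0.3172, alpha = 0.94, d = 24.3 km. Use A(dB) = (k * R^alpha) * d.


gamma = 0.3172 * 62^0.94 = 15.35258 dB/km
A = 15.35258 * 24.3 = 373.07 dB

373.07 dB


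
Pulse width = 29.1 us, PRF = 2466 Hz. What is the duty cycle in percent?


DC = 29.1e-6 * 2466 * 100 = 7.18%

7.18%


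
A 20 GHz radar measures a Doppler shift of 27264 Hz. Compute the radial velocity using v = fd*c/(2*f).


v = 27264 * 3e8 / (2 * 20000000000.0) = 204.5 m/s

204.5 m/s


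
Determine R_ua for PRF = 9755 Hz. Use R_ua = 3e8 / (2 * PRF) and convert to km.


R_ua = 3e8 / (2 * 9755) = 15376.7 m = 15.4 km

15.4 km


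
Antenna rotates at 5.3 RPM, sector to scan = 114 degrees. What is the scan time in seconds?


t = 114 / (5.3 * 360) * 60 = 3.58 s

3.58 s


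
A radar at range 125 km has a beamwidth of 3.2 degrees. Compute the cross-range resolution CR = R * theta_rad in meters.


BW_rad = 0.055850536
CR = 125000 * 0.055850536 = 6981.3 m

6981.3 m


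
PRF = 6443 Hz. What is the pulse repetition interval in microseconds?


PRI = 1/6443 = 0.0001552072 s = 155.2 us

155.2 us


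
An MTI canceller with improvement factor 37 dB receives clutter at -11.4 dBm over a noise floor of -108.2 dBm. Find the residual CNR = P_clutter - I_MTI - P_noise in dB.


CNR = -11.4 - 37 - (-108.2) = 59.8 dB

59.8 dB


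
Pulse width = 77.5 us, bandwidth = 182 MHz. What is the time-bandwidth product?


TBP = 77.5 * 182 = 14105.0

14105.0


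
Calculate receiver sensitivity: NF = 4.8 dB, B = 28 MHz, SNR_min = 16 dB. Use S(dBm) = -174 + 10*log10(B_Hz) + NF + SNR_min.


10*log10(28000000.0) = 74.47
S = -174 + 74.47 + 4.8 + 16 = -78.7 dBm

-78.7 dBm


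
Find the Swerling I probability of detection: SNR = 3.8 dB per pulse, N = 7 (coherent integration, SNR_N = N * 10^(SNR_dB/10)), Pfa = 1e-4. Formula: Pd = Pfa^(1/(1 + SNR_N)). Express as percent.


SNR_lin = 10^(3.8/10) = 2.39883
SNR_N = 7 * 2.39883 = 16.79181
1/(1 + SNR_N) = 1/17.79181 = 0.0562056
Pd = (1e-4)^0.0562056 = 0.59591
Pd = 59.6%

59.6%


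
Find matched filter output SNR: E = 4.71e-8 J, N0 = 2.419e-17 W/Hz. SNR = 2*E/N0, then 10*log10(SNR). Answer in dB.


SNR_lin = 2 * 4.71e-8 / 2.419e-17 = 3.894e9
SNR_dB = 10*log10(3.894e9) = 95.9 dB

95.9 dB


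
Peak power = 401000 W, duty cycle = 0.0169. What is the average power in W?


P_avg = 401000 * 0.0169 = 6776.9 W

6776.9 W


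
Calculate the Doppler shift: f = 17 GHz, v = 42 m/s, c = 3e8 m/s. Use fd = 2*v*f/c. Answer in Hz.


fd = 2 * 42 * 17000000000.0 / 3e8 = 4760.0 Hz

4760.0 Hz


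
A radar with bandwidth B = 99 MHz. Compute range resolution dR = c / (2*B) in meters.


dR = 3e8 / (2 * 99000000.0) = 1.52 m

1.52 m


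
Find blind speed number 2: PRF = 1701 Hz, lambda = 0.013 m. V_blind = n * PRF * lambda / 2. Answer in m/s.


V_blind = 2 * 1701 * 0.013 / 2 = 22.1 m/s

22.1 m/s


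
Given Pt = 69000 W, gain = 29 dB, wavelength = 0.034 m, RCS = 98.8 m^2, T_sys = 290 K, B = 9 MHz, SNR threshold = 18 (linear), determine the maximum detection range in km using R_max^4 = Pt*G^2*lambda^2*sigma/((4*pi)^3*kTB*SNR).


G_lin = 10^(29/10) = 794.328235
R^4 = 69000 * 794.328235^2 * 0.034^2 * 98.8 / ((4*pi)^3 * 1.38e-23 * 290 * 9000000.0 * 18)
R^4 = 3.86493e18 m^4
R_max = (3.86493e18)^(1/4) = 44339.0 m = 44.3 km

44.3 km


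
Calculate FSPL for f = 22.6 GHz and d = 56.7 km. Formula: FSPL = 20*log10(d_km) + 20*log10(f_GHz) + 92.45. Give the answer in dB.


20*log10(56.7) = 35.07
20*log10(22.6) = 27.08
FSPL = 154.6 dB

154.6 dB


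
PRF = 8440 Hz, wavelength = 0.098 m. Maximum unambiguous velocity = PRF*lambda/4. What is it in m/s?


V_ua = 8440 * 0.098 / 4 = 206.8 m/s

206.8 m/s


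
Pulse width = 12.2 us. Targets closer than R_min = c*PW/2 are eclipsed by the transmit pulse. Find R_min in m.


R_min = 3e8 * 12.2e-6 / 2 = 1830.0 m

1830.0 m


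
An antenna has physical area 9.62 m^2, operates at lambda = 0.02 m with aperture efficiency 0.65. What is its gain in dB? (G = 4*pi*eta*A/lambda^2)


G_linear = 4*pi*0.65*9.62/0.02^2 = 196443.79
G_dB = 10*log10(196443.79) = 52.9 dB

52.9 dB


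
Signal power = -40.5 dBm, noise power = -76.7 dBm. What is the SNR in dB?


SNR = -40.5 - (-76.7) = 36.2 dB

36.2 dB


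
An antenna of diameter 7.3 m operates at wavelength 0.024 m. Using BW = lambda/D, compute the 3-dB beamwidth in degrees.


BW_rad = 0.024 / 7.3 = 0.003288
BW_deg = 0.19 degrees

0.19 degrees


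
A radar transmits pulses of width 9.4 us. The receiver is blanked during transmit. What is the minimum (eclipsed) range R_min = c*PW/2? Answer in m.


R_min = 3e8 * 9.4e-6 / 2 = 1410.0 m

1410.0 m


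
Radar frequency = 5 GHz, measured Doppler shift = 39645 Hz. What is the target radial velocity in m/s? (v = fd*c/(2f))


v = 39645 * 3e8 / (2 * 5000000000.0) = 1189.4 m/s

1189.4 m/s


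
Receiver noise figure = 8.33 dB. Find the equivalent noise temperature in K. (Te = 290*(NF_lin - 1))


NF_lin = 10^(8.33/10) = 6.807694
Te = 290 * (6.807694 - 1) = 1684.2 K

1684.2 K


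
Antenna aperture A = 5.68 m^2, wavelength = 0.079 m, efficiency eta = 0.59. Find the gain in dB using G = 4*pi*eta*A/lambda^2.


G_linear = 4*pi*0.59*5.68/0.079^2 = 6747.7
G_dB = 10*log10(6747.7) = 38.3 dB

38.3 dB


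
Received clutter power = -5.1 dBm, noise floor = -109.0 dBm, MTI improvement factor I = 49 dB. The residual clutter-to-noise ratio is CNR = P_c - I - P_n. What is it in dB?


CNR = -5.1 - 49 - (-109.0) = 54.9 dB

54.9 dB


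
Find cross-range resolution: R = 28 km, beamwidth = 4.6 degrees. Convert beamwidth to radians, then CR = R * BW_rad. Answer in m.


BW_rad = 0.080285146
CR = 28000 * 0.080285146 = 2248.0 m

2248.0 m


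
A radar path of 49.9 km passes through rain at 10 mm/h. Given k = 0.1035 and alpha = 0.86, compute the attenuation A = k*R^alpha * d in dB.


gamma = 0.1035 * 10^0.86 = 0.749791 dB/km
A = 0.749791 * 49.9 = 37.41 dB

37.41 dB


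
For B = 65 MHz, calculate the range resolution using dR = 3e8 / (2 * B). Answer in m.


dR = 3e8 / (2 * 65000000.0) = 2.31 m

2.31 m


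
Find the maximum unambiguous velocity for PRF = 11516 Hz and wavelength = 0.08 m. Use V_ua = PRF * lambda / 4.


V_ua = 11516 * 0.08 / 4 = 230.3 m/s

230.3 m/s


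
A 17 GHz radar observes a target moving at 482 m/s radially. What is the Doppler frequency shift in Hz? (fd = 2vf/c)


fd = 2 * 482 * 17000000000.0 / 3e8 = 54626.7 Hz

54626.7 Hz


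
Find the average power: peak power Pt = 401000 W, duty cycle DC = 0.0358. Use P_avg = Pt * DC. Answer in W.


P_avg = 401000 * 0.0358 = 14355.8 W

14355.8 W


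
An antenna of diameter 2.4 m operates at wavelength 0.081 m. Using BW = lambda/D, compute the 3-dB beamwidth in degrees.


BW_rad = 0.081 / 2.4 = 0.03375
BW_deg = 1.93 degrees

1.93 degrees


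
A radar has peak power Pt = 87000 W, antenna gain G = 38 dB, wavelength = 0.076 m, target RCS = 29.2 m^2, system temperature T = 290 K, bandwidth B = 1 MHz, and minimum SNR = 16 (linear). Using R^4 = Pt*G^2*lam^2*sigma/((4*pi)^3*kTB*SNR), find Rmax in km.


G_lin = 10^(38/10) = 6309.573445
R^4 = 87000 * 6309.573445^2 * 0.076^2 * 29.2 / ((4*pi)^3 * 1.38e-23 * 290 * 1000000.0 * 16)
R^4 = 4.5973e21 m^4
R_max = (4.5973e21)^(1/4) = 260390.8 m = 260.4 km

260.4 km


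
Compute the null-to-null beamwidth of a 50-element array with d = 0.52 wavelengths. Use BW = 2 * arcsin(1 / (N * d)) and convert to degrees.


1/(N*d) = 1/(50*0.52) = 0.038462
BW = 2*arcsin(0.038462) = 4.4 degrees

4.4 degrees


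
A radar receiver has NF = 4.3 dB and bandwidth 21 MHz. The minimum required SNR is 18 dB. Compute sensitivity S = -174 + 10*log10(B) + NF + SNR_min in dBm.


10*log10(21000000.0) = 73.22
S = -174 + 73.22 + 4.3 + 18 = -78.5 dBm

-78.5 dBm


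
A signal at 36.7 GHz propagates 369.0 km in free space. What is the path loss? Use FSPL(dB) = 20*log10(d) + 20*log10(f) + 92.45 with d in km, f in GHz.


20*log10(369.0) = 51.34
20*log10(36.7) = 31.29
FSPL = 175.1 dB

175.1 dB


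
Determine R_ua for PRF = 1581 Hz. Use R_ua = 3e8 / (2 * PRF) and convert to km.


R_ua = 3e8 / (2 * 1581) = 94876.7 m = 94.9 km

94.9 km


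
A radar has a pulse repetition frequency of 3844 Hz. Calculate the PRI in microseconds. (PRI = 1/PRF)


PRI = 1/3844 = 0.0002601457 s = 260.1 us

260.1 us


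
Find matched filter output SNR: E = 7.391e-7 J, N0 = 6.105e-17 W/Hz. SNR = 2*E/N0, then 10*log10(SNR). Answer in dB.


SNR_lin = 2 * 7.391e-7 / 6.105e-17 = 2.421e10
SNR_dB = 10*log10(2.421e10) = 103.8 dB

103.8 dB


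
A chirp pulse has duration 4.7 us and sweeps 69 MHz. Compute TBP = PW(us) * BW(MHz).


TBP = 4.7 * 69 = 324.3

324.3


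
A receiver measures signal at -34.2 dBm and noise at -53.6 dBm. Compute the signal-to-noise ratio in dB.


SNR = -34.2 - (-53.6) = 19.4 dB

19.4 dB


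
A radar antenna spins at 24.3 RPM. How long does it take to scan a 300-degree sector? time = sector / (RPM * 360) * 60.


t = 300 / (24.3 * 360) * 60 = 2.06 s

2.06 s


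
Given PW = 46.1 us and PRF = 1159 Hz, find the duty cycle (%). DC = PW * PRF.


DC = 46.1e-6 * 1159 * 100 = 5.34%

5.34%


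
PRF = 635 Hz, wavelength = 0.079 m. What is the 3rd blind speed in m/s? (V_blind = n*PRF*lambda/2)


V_blind = 3 * 635 * 0.079 / 2 = 75.2 m/s

75.2 m/s


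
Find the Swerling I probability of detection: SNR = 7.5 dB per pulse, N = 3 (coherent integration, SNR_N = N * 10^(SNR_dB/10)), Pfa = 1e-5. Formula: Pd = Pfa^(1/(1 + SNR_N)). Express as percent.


SNR_lin = 10^(7.5/10) = 5.62341
SNR_N = 3 * 5.62341 = 16.87023
1/(1 + SNR_N) = 1/17.87023 = 0.055959
Pd = (1e-5)^0.055959 = 0.52506
Pd = 52.5%

52.5%


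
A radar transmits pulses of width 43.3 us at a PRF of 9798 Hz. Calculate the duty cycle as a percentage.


DC = 43.3e-6 * 9798 * 100 = 42.43%

42.43%


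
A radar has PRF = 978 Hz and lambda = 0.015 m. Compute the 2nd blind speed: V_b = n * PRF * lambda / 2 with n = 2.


V_blind = 2 * 978 * 0.015 / 2 = 14.7 m/s

14.7 m/s


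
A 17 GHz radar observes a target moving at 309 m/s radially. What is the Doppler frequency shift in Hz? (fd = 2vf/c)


fd = 2 * 309 * 17000000000.0 / 3e8 = 35020.0 Hz

35020.0 Hz


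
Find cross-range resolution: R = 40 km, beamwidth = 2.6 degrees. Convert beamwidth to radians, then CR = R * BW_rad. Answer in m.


BW_rad = 0.045378561
CR = 40000 * 0.045378561 = 1815.1 m

1815.1 m


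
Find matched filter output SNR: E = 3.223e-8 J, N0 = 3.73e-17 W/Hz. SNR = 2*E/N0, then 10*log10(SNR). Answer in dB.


SNR_lin = 2 * 3.223e-8 / 3.73e-17 = 1.728e9
SNR_dB = 10*log10(1.728e9) = 92.4 dB

92.4 dB


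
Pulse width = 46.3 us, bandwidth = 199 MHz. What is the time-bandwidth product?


TBP = 46.3 * 199 = 9213.7

9213.7


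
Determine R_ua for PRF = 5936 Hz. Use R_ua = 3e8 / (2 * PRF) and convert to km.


R_ua = 3e8 / (2 * 5936) = 25269.5 m = 25.3 km

25.3 km


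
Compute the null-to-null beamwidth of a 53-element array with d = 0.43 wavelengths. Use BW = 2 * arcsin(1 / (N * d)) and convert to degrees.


1/(N*d) = 1/(53*0.43) = 0.043879
BW = 2*arcsin(0.043879) = 5.0 degrees

5.0 degrees


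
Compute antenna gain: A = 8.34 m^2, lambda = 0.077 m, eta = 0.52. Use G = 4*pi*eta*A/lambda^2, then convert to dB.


G_linear = 4*pi*0.52*8.34/0.077^2 = 9191.74
G_dB = 10*log10(9191.74) = 39.6 dB

39.6 dB


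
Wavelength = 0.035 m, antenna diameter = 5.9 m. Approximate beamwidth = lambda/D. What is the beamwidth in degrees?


BW_rad = 0.035 / 5.9 = 0.005932
BW_deg = 0.34 degrees

0.34 degrees


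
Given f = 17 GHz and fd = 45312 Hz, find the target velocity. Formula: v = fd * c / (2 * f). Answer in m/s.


v = 45312 * 3e8 / (2 * 17000000000.0) = 399.8 m/s

399.8 m/s


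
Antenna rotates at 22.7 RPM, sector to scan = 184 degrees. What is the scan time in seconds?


t = 184 / (22.7 * 360) * 60 = 1.35 s

1.35 s


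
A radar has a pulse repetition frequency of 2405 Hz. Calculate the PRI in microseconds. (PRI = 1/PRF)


PRI = 1/2405 = 0.0004158004 s = 415.8 us

415.8 us


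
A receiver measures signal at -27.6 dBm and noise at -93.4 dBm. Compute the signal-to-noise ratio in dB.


SNR = -27.6 - (-93.4) = 65.8 dB

65.8 dB


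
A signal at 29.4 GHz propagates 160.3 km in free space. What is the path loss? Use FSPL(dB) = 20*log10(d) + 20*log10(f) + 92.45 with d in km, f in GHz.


20*log10(160.3) = 44.1
20*log10(29.4) = 29.37
FSPL = 165.9 dB

165.9 dB


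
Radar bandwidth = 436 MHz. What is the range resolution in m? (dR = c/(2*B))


dR = 3e8 / (2 * 436000000.0) = 0.34 m

0.34 m


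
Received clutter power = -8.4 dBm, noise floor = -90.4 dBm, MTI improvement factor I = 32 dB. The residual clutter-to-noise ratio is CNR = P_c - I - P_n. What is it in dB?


CNR = -8.4 - 32 - (-90.4) = 50.0 dB

50.0 dB


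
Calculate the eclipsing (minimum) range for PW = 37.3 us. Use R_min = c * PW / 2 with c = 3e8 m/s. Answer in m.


R_min = 3e8 * 37.3e-6 / 2 = 5595.0 m

5595.0 m


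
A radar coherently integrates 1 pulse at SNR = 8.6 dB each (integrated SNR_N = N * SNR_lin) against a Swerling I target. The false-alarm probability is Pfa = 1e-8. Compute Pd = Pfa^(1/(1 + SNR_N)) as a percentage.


SNR_lin = 10^(8.6/10) = 7.24436
SNR_N = 1 * 7.24436 = 7.24436
1/(1 + SNR_N) = 1/8.24436 = 0.121295
Pd = (1e-8)^0.121295 = 0.10706
Pd = 10.7%

10.7%


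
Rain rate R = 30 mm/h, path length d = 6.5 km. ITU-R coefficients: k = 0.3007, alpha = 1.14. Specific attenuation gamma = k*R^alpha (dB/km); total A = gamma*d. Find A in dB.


gamma = 0.3007 * 30^1.14 = 14.522844 dB/km
A = 14.522844 * 6.5 = 94.4 dB

94.4 dB


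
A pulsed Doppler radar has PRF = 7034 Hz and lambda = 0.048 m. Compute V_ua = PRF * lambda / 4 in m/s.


V_ua = 7034 * 0.048 / 4 = 84.4 m/s

84.4 m/s


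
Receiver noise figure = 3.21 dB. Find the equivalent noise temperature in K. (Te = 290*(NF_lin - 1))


NF_lin = 10^(3.21/10) = 2.094112
Te = 290 * (2.094112 - 1) = 317.3 K

317.3 K


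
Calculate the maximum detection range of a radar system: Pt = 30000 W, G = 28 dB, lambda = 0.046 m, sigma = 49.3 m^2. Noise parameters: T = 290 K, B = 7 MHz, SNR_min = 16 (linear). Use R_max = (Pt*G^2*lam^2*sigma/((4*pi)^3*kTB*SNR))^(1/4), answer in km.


G_lin = 10^(28/10) = 630.957344
R^4 = 30000 * 630.957344^2 * 0.046^2 * 49.3 / ((4*pi)^3 * 1.38e-23 * 290 * 7000000.0 * 16)
R^4 = 1.40075e18 m^4
R_max = (1.40075e18)^(1/4) = 34402.5 m = 34.4 km

34.4 km


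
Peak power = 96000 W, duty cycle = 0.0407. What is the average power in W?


P_avg = 96000 * 0.0407 = 3907.2 W

3907.2 W


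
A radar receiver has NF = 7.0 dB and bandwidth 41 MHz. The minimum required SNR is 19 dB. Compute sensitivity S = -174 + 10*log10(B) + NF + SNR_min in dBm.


10*log10(41000000.0) = 76.13
S = -174 + 76.13 + 7.0 + 19 = -71.9 dBm

-71.9 dBm


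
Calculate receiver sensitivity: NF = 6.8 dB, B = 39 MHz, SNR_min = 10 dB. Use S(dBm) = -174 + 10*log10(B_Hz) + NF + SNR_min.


10*log10(39000000.0) = 75.91
S = -174 + 75.91 + 6.8 + 10 = -81.3 dBm

-81.3 dBm


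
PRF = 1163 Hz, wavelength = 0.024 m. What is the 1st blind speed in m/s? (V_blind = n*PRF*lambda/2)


V_blind = 1 * 1163 * 0.024 / 2 = 14.0 m/s

14.0 m/s


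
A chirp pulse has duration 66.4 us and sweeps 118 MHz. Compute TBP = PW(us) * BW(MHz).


TBP = 66.4 * 118 = 7835.2

7835.2


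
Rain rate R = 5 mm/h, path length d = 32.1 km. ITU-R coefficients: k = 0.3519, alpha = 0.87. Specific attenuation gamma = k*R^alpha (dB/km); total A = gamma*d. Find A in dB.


gamma = 0.3519 * 5^0.87 = 1.427326 dB/km
A = 1.427326 * 32.1 = 45.82 dB

45.82 dB


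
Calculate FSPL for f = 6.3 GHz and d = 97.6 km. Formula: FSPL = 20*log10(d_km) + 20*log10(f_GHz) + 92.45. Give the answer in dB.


20*log10(97.6) = 39.79
20*log10(6.3) = 15.99
FSPL = 148.2 dB

148.2 dB


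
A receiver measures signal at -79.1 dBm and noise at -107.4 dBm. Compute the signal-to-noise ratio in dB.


SNR = -79.1 - (-107.4) = 28.3 dB

28.3 dB


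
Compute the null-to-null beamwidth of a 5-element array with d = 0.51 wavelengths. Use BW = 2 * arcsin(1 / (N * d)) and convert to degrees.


1/(N*d) = 1/(5*0.51) = 0.392157
BW = 2*arcsin(0.392157) = 46.2 degrees

46.2 degrees


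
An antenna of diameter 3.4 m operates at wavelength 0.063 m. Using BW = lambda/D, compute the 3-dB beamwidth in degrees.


BW_rad = 0.063 / 3.4 = 0.018529
BW_deg = 1.06 degrees

1.06 degrees


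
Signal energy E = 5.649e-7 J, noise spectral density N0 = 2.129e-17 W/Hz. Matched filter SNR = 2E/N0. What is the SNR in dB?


SNR_lin = 2 * 5.649e-7 / 2.129e-17 = 5.307e10
SNR_dB = 10*log10(5.307e10) = 107.2 dB

107.2 dB


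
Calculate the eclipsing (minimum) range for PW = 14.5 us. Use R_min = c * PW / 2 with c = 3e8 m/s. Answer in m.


R_min = 3e8 * 14.5e-6 / 2 = 2175.0 m

2175.0 m


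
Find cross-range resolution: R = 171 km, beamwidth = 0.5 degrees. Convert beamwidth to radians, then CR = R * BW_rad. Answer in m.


BW_rad = 0.008726646
CR = 171000 * 0.008726646 = 1492.3 m

1492.3 m


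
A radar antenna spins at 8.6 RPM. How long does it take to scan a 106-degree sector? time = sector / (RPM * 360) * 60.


t = 106 / (8.6 * 360) * 60 = 2.05 s

2.05 s


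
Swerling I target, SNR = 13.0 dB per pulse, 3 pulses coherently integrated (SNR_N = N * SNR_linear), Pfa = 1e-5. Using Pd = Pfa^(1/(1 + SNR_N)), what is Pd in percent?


SNR_lin = 10^(13.0/10) = 19.95262
SNR_N = 3 * 19.95262 = 59.85786
1/(1 + SNR_N) = 1/60.85786 = 0.0164317
Pd = (1e-5)^0.0164317 = 0.82764
Pd = 82.8%

82.8%


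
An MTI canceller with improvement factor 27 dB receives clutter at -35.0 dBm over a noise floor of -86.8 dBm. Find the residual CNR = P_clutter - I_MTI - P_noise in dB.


CNR = -35.0 - 27 - (-86.8) = 24.8 dB

24.8 dB


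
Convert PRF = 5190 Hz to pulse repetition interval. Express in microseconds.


PRI = 1/5190 = 0.0001926782 s = 192.7 us

192.7 us


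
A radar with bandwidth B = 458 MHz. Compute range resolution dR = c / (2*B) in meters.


dR = 3e8 / (2 * 458000000.0) = 0.33 m

0.33 m


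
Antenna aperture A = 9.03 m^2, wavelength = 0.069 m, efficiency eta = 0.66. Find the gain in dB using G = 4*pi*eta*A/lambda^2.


G_linear = 4*pi*0.66*9.03/0.069^2 = 15730.53
G_dB = 10*log10(15730.53) = 42.0 dB

42.0 dB


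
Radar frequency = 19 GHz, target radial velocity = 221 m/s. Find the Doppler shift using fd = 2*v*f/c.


fd = 2 * 221 * 19000000000.0 / 3e8 = 27993.3 Hz

27993.3 Hz


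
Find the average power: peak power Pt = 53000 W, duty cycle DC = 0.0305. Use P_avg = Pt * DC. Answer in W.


P_avg = 53000 * 0.0305 = 1616.5 W

1616.5 W


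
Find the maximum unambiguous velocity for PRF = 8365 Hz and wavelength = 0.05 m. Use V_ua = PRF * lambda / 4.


V_ua = 8365 * 0.05 / 4 = 104.6 m/s

104.6 m/s


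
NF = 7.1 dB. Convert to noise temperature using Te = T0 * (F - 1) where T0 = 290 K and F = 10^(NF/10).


NF_lin = 10^(7.1/10) = 5.128614
Te = 290 * (5.128614 - 1) = 1197.3 K

1197.3 K


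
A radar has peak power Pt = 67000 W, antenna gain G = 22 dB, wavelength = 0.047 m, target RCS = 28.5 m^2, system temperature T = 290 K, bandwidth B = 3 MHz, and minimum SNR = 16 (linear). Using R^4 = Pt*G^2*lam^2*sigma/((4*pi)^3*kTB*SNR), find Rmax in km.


G_lin = 10^(22/10) = 158.489319
R^4 = 67000 * 158.489319^2 * 0.047^2 * 28.5 / ((4*pi)^3 * 1.38e-23 * 290 * 3000000.0 * 16)
R^4 = 2.77951e17 m^4
R_max = (2.77951e17)^(1/4) = 22961.1 m = 23.0 km

23.0 km


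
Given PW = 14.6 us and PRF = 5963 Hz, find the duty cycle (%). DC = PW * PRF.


DC = 14.6e-6 * 5963 * 100 = 8.71%

8.71%


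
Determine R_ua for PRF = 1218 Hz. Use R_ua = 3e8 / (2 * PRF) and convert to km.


R_ua = 3e8 / (2 * 1218) = 123152.7 m = 123.2 km

123.2 km


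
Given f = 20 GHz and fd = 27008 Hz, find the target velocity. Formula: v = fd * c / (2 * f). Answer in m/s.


v = 27008 * 3e8 / (2 * 20000000000.0) = 202.6 m/s

202.6 m/s


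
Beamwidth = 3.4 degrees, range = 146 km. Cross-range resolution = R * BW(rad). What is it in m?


BW_rad = 0.059341195
CR = 146000 * 0.059341195 = 8663.8 m

8663.8 m


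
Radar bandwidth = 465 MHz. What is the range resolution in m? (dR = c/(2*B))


dR = 3e8 / (2 * 465000000.0) = 0.32 m

0.32 m


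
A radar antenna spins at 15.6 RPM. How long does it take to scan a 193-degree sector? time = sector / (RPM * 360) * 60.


t = 193 / (15.6 * 360) * 60 = 2.06 s

2.06 s


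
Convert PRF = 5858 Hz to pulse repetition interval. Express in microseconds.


PRI = 1/5858 = 0.0001707067 s = 170.7 us

170.7 us


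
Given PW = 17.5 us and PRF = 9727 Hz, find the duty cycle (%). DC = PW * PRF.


DC = 17.5e-6 * 9727 * 100 = 17.02%

17.02%


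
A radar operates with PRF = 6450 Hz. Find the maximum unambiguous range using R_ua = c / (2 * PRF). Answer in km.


R_ua = 3e8 / (2 * 6450) = 23255.8 m = 23.3 km

23.3 km


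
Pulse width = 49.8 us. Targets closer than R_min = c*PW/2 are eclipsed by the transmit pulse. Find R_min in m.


R_min = 3e8 * 49.8e-6 / 2 = 7470.0 m

7470.0 m


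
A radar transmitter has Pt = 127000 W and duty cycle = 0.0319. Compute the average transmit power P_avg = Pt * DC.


P_avg = 127000 * 0.0319 = 4051.3 W

4051.3 W


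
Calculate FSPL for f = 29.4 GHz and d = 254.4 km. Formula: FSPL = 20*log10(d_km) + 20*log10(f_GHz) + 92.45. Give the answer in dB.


20*log10(254.4) = 48.11
20*log10(29.4) = 29.37
FSPL = 169.9 dB

169.9 dB


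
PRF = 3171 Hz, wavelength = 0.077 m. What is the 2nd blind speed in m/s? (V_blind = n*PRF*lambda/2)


V_blind = 2 * 3171 * 0.077 / 2 = 244.2 m/s

244.2 m/s


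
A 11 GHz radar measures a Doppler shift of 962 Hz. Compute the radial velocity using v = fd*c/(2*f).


v = 962 * 3e8 / (2 * 11000000000.0) = 13.1 m/s

13.1 m/s


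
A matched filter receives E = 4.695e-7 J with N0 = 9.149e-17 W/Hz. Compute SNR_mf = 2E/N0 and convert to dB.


SNR_lin = 2 * 4.695e-7 / 9.149e-17 = 1.026e10
SNR_dB = 10*log10(1.026e10) = 100.1 dB

100.1 dB


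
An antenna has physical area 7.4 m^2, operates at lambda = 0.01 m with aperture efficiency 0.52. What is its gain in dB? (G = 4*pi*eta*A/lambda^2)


G_linear = 4*pi*0.52*7.4/0.01^2 = 483553.94
G_dB = 10*log10(483553.94) = 56.8 dB

56.8 dB


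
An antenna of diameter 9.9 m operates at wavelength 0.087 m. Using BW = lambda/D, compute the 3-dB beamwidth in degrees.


BW_rad = 0.087 / 9.9 = 0.008788
BW_deg = 0.5 degrees

0.5 degrees


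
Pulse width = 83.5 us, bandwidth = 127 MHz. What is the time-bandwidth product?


TBP = 83.5 * 127 = 10604.5

10604.5


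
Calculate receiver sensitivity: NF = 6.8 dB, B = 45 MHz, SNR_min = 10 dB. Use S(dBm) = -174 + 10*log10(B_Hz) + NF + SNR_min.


10*log10(45000000.0) = 76.53
S = -174 + 76.53 + 6.8 + 10 = -80.7 dBm

-80.7 dBm


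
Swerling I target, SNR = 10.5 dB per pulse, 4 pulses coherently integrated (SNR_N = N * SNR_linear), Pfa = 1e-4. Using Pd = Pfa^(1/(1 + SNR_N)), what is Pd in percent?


SNR_lin = 10^(10.5/10) = 11.22018
SNR_N = 4 * 11.22018 = 44.88072
1/(1 + SNR_N) = 1/45.88072 = 0.0217956
Pd = (1e-4)^0.0217956 = 0.81812
Pd = 81.8%

81.8%


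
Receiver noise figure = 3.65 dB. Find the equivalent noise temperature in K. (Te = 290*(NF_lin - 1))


NF_lin = 10^(3.65/10) = 2.317395
Te = 290 * (2.317395 - 1) = 382.0 K

382.0 K


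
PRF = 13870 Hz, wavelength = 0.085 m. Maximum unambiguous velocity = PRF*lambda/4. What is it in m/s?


V_ua = 13870 * 0.085 / 4 = 294.7 m/s

294.7 m/s


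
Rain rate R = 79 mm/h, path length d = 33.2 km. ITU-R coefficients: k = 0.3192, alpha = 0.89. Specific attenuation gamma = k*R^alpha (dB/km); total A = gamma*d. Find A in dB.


gamma = 0.3192 * 79^0.89 = 15.593765 dB/km
A = 15.593765 * 33.2 = 517.71 dB

517.71 dB


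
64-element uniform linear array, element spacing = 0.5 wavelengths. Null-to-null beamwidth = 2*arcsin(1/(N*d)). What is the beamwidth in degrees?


1/(N*d) = 1/(64*0.5) = 0.03125
BW = 2*arcsin(0.03125) = 3.6 degrees

3.6 degrees


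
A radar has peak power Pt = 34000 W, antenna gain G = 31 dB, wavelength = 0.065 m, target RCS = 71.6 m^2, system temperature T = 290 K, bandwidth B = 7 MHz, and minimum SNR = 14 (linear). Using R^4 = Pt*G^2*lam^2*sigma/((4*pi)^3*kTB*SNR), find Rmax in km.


G_lin = 10^(31/10) = 1258.925412
R^4 = 34000 * 1258.925412^2 * 0.065^2 * 71.6 / ((4*pi)^3 * 1.38e-23 * 290 * 7000000.0 * 14)
R^4 = 2.09453e19 m^4
R_max = (2.09453e19)^(1/4) = 67650.6 m = 67.7 km

67.7 km


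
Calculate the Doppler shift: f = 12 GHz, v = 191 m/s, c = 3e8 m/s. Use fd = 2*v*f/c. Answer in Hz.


fd = 2 * 191 * 12000000000.0 / 3e8 = 15280.0 Hz

15280.0 Hz


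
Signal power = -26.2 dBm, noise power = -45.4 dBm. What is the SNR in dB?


SNR = -26.2 - (-45.4) = 19.2 dB

19.2 dB


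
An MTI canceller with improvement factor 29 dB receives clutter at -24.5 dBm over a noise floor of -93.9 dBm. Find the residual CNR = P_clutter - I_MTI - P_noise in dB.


CNR = -24.5 - 29 - (-93.9) = 40.4 dB

40.4 dB


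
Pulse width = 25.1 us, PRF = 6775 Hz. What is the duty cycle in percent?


DC = 25.1e-6 * 6775 * 100 = 17.01%

17.01%


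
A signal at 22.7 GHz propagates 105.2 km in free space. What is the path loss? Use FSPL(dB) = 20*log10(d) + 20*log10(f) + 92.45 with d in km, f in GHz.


20*log10(105.2) = 40.44
20*log10(22.7) = 27.12
FSPL = 160.0 dB

160.0 dB


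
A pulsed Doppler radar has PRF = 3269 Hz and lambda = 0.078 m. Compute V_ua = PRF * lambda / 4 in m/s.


V_ua = 3269 * 0.078 / 4 = 63.7 m/s

63.7 m/s


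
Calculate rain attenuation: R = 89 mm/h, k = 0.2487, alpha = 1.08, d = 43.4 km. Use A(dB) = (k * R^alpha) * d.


gamma = 0.2487 * 89^1.08 = 31.696915 dB/km
A = 31.696915 * 43.4 = 1375.65 dB

1375.65 dB


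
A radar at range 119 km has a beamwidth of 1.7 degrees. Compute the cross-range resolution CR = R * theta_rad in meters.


BW_rad = 0.029670597
CR = 119000 * 0.029670597 = 3530.8 m

3530.8 m


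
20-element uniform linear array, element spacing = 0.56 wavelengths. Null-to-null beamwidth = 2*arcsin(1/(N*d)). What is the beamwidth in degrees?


1/(N*d) = 1/(20*0.56) = 0.089286
BW = 2*arcsin(0.089286) = 10.2 degrees

10.2 degrees


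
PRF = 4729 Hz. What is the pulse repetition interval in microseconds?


PRI = 1/4729 = 0.0002114612 s = 211.5 us

211.5 us


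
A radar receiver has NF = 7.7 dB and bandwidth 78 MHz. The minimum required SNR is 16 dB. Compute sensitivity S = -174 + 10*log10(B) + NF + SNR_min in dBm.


10*log10(78000000.0) = 78.92
S = -174 + 78.92 + 7.7 + 16 = -71.4 dBm

-71.4 dBm


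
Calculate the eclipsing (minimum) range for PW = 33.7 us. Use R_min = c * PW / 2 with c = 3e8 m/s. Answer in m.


R_min = 3e8 * 33.7e-6 / 2 = 5055.0 m

5055.0 m


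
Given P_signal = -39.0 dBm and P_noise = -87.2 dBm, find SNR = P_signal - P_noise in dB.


SNR = -39.0 - (-87.2) = 48.2 dB

48.2 dB


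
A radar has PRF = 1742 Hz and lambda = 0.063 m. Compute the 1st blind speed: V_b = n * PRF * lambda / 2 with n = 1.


V_blind = 1 * 1742 * 0.063 / 2 = 54.9 m/s

54.9 m/s


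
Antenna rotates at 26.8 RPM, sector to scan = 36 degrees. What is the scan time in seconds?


t = 36 / (26.8 * 360) * 60 = 0.22 s

0.22 s


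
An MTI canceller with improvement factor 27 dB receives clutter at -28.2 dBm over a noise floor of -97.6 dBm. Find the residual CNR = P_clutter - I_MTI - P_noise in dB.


CNR = -28.2 - 27 - (-97.6) = 42.4 dB

42.4 dB


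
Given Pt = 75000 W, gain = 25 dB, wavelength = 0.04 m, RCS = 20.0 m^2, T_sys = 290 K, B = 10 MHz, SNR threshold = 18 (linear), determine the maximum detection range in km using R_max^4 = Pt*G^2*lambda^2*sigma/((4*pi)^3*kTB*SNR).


G_lin = 10^(25/10) = 316.227766
R^4 = 75000 * 316.227766^2 * 0.04^2 * 20.0 / ((4*pi)^3 * 1.38e-23 * 290 * 10000000.0 * 18)
R^4 = 1.67893e17 m^4
R_max = (1.67893e17)^(1/4) = 20242.2 m = 20.2 km

20.2 km


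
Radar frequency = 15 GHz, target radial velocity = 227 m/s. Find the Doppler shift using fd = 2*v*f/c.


fd = 2 * 227 * 15000000000.0 / 3e8 = 22700.0 Hz

22700.0 Hz


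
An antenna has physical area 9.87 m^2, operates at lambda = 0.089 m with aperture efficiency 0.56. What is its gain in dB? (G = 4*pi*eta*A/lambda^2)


G_linear = 4*pi*0.56*9.87/0.089^2 = 8768.7
G_dB = 10*log10(8768.7) = 39.4 dB

39.4 dB


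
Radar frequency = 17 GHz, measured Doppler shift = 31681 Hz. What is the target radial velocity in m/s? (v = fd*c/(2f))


v = 31681 * 3e8 / (2 * 17000000000.0) = 279.5 m/s

279.5 m/s


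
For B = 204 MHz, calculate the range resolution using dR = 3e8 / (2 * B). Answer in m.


dR = 3e8 / (2 * 204000000.0) = 0.74 m

0.74 m


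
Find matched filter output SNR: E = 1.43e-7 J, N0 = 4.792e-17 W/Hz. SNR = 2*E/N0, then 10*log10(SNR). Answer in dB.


SNR_lin = 2 * 1.43e-7 / 4.792e-17 = 5.968e9
SNR_dB = 10*log10(5.968e9) = 97.8 dB

97.8 dB


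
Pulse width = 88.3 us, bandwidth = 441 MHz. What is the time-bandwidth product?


TBP = 88.3 * 441 = 38940.3

38940.3


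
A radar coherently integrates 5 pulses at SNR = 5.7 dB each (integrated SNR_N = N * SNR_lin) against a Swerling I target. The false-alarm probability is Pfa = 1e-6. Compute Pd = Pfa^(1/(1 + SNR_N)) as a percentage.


SNR_lin = 10^(5.7/10) = 3.71535
SNR_N = 5 * 3.71535 = 18.57675
1/(1 + SNR_N) = 1/19.57675 = 0.051081
Pd = (1e-6)^0.051081 = 0.49376
Pd = 49.4%

49.4%


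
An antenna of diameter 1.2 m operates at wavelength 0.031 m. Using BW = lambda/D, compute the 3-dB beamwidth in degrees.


BW_rad = 0.031 / 1.2 = 0.025833
BW_deg = 1.48 degrees

1.48 degrees


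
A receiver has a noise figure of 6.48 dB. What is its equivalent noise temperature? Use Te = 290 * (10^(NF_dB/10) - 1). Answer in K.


NF_lin = 10^(6.48/10) = 4.446313
Te = 290 * (4.446313 - 1) = 999.4 K

999.4 K


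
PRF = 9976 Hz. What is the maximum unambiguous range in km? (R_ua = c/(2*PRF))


R_ua = 3e8 / (2 * 9976) = 15036.1 m = 15.0 km

15.0 km


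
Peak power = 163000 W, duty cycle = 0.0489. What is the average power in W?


P_avg = 163000 * 0.0489 = 7970.7 W

7970.7 W


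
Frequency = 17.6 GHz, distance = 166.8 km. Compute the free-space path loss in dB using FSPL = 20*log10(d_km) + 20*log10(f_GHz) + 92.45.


20*log10(166.8) = 44.44
20*log10(17.6) = 24.91
FSPL = 161.8 dB

161.8 dB


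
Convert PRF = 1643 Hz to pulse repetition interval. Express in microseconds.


PRI = 1/1643 = 0.0006086427 s = 608.6 us

608.6 us


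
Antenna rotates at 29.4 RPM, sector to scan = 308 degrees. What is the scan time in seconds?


t = 308 / (29.4 * 360) * 60 = 1.75 s

1.75 s


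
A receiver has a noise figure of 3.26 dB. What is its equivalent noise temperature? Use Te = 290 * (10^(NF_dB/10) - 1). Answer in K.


NF_lin = 10^(3.26/10) = 2.118361
Te = 290 * (2.118361 - 1) = 324.3 K

324.3 K


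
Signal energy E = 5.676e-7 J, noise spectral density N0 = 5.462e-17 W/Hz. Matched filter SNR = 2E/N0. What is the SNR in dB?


SNR_lin = 2 * 5.676e-7 / 5.462e-17 = 2.078e10
SNR_dB = 10*log10(2.078e10) = 103.2 dB

103.2 dB


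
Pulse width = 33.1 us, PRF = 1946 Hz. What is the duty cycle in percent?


DC = 33.1e-6 * 1946 * 100 = 6.44%

6.44%


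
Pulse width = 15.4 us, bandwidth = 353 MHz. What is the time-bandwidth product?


TBP = 15.4 * 353 = 5436.2

5436.2


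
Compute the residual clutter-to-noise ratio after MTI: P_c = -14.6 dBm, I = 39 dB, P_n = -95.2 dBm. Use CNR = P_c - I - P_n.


CNR = -14.6 - 39 - (-95.2) = 41.6 dB

41.6 dB


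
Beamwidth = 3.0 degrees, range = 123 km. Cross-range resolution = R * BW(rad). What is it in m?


BW_rad = 0.052359878
CR = 123000 * 0.052359878 = 6440.3 m

6440.3 m


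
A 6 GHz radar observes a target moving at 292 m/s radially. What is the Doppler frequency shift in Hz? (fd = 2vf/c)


fd = 2 * 292 * 6000000000.0 / 3e8 = 11680.0 Hz

11680.0 Hz


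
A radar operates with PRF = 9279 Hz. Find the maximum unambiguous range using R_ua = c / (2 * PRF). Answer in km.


R_ua = 3e8 / (2 * 9279) = 16165.5 m = 16.2 km

16.2 km


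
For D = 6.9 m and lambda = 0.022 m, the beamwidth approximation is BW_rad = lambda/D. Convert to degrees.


BW_rad = 0.022 / 6.9 = 0.003188
BW_deg = 0.18 degrees

0.18 degrees


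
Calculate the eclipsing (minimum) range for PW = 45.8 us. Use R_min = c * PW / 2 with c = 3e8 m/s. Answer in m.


R_min = 3e8 * 45.8e-6 / 2 = 6870.0 m

6870.0 m


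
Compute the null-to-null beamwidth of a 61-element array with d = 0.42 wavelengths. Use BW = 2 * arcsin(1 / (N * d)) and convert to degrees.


1/(N*d) = 1/(61*0.42) = 0.039032
BW = 2*arcsin(0.039032) = 4.5 degrees

4.5 degrees


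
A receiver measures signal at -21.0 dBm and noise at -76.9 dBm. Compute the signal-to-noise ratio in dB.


SNR = -21.0 - (-76.9) = 55.9 dB

55.9 dB


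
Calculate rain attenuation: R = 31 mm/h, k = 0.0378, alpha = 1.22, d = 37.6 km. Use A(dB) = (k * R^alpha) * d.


gamma = 0.0378 * 31^1.22 = 2.494325 dB/km
A = 2.494325 * 37.6 = 93.79 dB

93.79 dB


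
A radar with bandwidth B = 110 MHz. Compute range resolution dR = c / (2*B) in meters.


dR = 3e8 / (2 * 110000000.0) = 1.36 m

1.36 m


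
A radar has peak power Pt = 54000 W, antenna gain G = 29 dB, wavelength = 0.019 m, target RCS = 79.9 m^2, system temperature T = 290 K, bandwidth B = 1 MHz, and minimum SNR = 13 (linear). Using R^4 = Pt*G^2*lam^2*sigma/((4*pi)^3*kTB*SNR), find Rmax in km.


G_lin = 10^(29/10) = 794.328235
R^4 = 54000 * 794.328235^2 * 0.019^2 * 79.9 / ((4*pi)^3 * 1.38e-23 * 290 * 1000000.0 * 13)
R^4 = 9.51914e18 m^4
R_max = (9.51914e18)^(1/4) = 55545.6 m = 55.5 km

55.5 km
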